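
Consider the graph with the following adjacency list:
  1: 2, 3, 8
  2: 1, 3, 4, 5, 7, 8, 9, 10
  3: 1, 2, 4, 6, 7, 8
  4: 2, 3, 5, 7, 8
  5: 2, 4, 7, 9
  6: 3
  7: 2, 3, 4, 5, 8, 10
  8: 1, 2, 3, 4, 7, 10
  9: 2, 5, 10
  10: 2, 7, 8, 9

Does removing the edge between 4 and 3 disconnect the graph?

No

After removing 4-3, the path 4-8-3 still connects them, so the edge is not a bridge.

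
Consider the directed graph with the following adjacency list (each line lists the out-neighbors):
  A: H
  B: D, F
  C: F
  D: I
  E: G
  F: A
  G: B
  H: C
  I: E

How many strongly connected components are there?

{B, D, E, G, I} are all mutually reachable — one SCC of size 5.
{A, C, F, H} are all mutually reachable — one SCC of size 4.
That gives 2 strongly connected components.

2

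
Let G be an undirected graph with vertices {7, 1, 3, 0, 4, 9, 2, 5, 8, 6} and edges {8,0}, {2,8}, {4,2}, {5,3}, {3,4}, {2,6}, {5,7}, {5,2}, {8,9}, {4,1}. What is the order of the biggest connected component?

Starting from 0 we can reach 0, 1, 2, 3, 4, 5, 6, 7, 8, 9. That is one component of size 10.
The largest has 10 vertices.

10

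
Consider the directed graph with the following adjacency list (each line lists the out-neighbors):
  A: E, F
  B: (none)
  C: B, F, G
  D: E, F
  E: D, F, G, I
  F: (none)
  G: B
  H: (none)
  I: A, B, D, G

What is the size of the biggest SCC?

{A, D, E, I} are all mutually reachable — one SCC of size 4.
{B} is an SCC by itself.
{H} is an SCC by itself.
{F} is an SCC by itself.
{G} is an SCC by itself.
(and 1 more singleton SCC)
The largest has 4 vertices.

4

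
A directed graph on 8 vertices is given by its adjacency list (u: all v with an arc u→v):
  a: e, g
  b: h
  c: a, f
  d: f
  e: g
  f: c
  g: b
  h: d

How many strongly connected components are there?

1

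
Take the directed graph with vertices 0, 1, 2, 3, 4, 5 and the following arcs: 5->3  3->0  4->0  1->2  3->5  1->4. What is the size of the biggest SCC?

{3, 5} are all mutually reachable — one SCC of size 2.
{0} is an SCC by itself.
{4} is an SCC by itself.
{2} is an SCC by itself.
{1} is an SCC by itself.
The largest has 2 vertices.

2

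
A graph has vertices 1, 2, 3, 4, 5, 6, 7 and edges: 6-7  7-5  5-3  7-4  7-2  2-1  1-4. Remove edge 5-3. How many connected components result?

Before removal there is 1 component.
5-3 is a bridge — removing it separates 5's side from 3's side.
After removal: 2 components.

2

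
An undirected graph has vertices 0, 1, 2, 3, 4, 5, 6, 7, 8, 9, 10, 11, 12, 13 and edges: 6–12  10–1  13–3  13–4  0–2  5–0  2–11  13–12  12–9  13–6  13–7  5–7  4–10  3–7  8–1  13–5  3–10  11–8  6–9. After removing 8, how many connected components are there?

With 8 gone, the remaining components are: {0, 1, 2, 3, 4, 5, 6, 7, 9, 10, 11, 12, 13}.
That is 1 component.

1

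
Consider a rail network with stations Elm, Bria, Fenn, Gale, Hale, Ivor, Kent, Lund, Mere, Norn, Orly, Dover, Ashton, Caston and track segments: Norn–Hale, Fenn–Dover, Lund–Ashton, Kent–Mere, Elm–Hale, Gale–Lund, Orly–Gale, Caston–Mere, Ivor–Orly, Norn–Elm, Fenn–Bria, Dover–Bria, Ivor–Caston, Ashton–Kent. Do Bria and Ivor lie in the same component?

No

The component containing Bria is {Bria, Fenn, Dover}, and Ivor is not in it.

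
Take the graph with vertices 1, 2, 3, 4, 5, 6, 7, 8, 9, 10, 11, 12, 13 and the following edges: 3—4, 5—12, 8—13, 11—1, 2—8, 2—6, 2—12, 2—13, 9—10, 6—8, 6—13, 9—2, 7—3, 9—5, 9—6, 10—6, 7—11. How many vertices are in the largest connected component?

Starting from 1 we can reach 1, 3, 4, 7, 11. That is one component of size 5.
Starting from 2 we can reach 2, 5, 6, 8, 9, 10, 12, 13. That is one component of size 8.
The largest has 8 vertices.

8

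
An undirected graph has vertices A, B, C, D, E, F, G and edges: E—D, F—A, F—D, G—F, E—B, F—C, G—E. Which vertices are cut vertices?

E, F

Removing E increases the component count from 1 to 2, so E is a cut vertex.
Removing F increases the component count from 1 to 3, so F is a cut vertex.
By contrast removing D leaves 1 component; it is not a cut vertex. No other vertex is a cut vertex either.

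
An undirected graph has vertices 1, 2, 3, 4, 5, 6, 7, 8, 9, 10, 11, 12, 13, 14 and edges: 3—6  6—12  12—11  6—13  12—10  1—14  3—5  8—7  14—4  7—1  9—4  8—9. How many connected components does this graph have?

3

2 is isolated — a component by itself.
Starting from 1 we can reach 1, 4, 7, 8, 9, 14. That is one component of size 6.
Starting from 3 we can reach 3, 5, 6, 10, 11, 12, 13. That is one component of size 7.
Total: 3 components.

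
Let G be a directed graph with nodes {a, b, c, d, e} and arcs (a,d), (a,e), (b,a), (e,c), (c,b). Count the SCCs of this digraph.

2

{a, b, c, e} are all mutually reachable — one SCC of size 4.
{d} is an SCC by itself.
That gives 2 strongly connected components.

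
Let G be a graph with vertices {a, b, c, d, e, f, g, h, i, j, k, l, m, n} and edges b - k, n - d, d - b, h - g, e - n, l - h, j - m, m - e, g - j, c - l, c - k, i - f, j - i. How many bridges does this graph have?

The edges on the cycle c-l-h-g-j-m-e-n-d-b-k-c are not bridges since each lies on that cycle.
But removing i - j disconnects i from j; removing i - f disconnects i from f — these are bridges.
That makes 2 bridges.

2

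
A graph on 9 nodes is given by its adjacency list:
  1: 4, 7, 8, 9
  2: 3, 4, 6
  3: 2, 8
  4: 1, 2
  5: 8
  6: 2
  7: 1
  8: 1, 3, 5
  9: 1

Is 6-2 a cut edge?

Yes

Removing 6-2 leaves no path between 6 and 2: the component count goes from 1 to 2. So it is a bridge.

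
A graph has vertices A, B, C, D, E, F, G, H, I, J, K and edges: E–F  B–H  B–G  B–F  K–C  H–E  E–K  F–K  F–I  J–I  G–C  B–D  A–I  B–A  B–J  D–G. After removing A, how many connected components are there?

1

With A gone, the remaining components are: {B, C, D, E, F, G, H, I, J, K}.
That is 1 component.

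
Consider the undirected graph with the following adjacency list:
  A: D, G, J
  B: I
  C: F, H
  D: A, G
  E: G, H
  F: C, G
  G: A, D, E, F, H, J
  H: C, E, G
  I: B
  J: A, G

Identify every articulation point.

G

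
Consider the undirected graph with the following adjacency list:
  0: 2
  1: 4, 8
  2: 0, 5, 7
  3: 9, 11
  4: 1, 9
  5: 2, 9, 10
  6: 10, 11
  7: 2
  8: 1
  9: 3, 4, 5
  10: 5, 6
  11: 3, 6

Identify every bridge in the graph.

The edges on the cycle 11-6-10-5-9-3-11 are not bridges since each lies on that cycle.
But removing 4-1 disconnects 4 from 1; removing 2-7 disconnects 2 from 7; removing 5-2 disconnects 5 from 2; removing 0-2 disconnects 0 from 2 — these are bridges.
In total 6 edges are bridges.

0-2, 1-4, 1-8, 2-5, 2-7, 4-9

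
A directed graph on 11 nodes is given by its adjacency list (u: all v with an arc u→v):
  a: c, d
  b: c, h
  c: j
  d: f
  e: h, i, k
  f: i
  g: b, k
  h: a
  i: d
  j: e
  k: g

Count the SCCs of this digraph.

2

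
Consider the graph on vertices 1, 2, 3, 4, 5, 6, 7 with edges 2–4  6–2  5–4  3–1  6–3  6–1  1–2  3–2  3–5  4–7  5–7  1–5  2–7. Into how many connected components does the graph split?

1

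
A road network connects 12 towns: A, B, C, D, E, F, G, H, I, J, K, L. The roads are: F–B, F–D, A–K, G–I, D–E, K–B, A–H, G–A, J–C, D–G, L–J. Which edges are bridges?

A-H, C-J, D-E, G-I, J-L

The edges on the cycle F-D-G-A-K-B-F are not bridges since each lies on that cycle.
But removing I–G disconnects I from G; removing L–J disconnects L from J; removing A–H disconnects A from H; removing D–E disconnects D from E — these are bridges.
In total 5 edges are bridges.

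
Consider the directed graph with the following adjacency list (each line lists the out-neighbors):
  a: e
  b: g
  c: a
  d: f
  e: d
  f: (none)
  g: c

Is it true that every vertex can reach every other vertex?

No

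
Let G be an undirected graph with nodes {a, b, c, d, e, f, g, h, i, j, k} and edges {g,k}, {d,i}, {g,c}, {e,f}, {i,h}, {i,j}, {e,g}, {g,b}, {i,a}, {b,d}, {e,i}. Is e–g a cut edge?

No

After removing e–g, the path e-i-d-b-g still connects them, so the edge is not a bridge.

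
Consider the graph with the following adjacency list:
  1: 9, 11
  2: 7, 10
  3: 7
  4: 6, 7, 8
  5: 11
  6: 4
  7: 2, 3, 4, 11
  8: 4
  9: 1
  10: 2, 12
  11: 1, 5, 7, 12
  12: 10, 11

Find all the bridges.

The edges on the cycle 11-12-10-2-7-11 are not bridges since each lies on that cycle.
But removing 11-1 disconnects 11 from 1; removing 7-4 disconnects 7 from 4; removing 3-7 disconnects 3 from 7; removing 6-4 disconnects 6 from 4 — these are bridges.
In total 7 edges are bridges.

1-11, 1-9, 11-5, 3-7, 4-6, 4-7, 4-8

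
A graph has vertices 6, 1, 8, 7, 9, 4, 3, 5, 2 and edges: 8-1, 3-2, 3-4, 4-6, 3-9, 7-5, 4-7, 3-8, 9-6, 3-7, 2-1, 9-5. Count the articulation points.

1

Removing 3 increases the component count from 1 to 2, so 3 is a cut vertex.
By contrast removing 1 leaves 1 component; it is not a cut vertex. No other vertex is a cut vertex either.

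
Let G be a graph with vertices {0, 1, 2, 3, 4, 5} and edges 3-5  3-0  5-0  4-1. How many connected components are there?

3

2 is isolated — a component by itself.
Starting from 1 we can reach 1, 4. That is one component of size 2.
Starting from 0 we can reach 0, 3, 5. That is one component of size 3.
Total: 3 components.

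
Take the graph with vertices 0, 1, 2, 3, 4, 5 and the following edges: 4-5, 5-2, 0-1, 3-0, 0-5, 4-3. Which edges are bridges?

The edges on the cycle 4-3-0-5-4 are not bridges since each lies on that cycle.
But removing 5-2 disconnects 5 from 2; removing 0-1 disconnects 0 from 1 — these are bridges.

0-1, 2-5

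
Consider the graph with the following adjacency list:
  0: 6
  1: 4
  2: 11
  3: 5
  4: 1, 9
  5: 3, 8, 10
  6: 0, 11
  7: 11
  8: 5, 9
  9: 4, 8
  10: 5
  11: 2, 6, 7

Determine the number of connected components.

2

Starting from 0 we can reach 0, 2, 6, 7, 11. That is one component of size 5.
Starting from 1 we can reach 1, 3, 4, 5, 8, 9, 10. That is one component of size 7.
Total: 2 components.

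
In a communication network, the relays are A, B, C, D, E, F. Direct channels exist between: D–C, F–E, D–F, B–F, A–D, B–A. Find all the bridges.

C-D, E-F

The edges on the cycle B-A-D-F-B are not bridges since each lies on that cycle.
But removing D–C disconnects D from C; removing F–E disconnects F from E — these are bridges.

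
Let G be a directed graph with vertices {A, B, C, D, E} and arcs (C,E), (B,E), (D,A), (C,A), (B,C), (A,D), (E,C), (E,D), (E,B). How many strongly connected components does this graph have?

2

{B, C, E} are all mutually reachable — one SCC of size 3.
{A, D} are all mutually reachable — one SCC of size 2.
That gives 2 strongly connected components.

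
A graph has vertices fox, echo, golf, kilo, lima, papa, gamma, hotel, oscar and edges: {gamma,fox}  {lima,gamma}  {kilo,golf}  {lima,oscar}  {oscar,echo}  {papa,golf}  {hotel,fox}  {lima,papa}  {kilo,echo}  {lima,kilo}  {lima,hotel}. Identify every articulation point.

lima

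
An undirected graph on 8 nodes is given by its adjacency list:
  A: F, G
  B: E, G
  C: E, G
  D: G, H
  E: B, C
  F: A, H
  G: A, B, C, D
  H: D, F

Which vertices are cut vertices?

G

Removing G increases the component count from 1 to 2, so G is a cut vertex.
By contrast removing B leaves 1 component; it is not a cut vertex. No other vertex is a cut vertex either.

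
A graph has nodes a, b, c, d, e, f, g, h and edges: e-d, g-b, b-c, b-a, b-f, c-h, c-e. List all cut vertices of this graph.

b, c, e

Removing b increases the component count from 1 to 4, so b is a cut vertex.
Removing c increases the component count from 1 to 3, so c is a cut vertex.
Removing e increases the component count from 1 to 2, so e is a cut vertex.
By contrast removing g leaves 1 component; it is not a cut vertex. No other vertex is a cut vertex either.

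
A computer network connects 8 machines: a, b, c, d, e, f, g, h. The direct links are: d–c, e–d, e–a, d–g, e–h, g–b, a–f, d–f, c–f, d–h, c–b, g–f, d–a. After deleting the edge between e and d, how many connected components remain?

e and d are still connected via e-h-d, so the component count stays at 1.

1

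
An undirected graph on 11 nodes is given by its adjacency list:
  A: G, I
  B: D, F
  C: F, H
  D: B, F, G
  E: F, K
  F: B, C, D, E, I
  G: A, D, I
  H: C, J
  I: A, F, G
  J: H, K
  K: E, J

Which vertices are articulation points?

F

Removing F increases the component count from 1 to 2, so F is a cut vertex.
By contrast removing I leaves 1 component; it is not a cut vertex. No other vertex is a cut vertex either.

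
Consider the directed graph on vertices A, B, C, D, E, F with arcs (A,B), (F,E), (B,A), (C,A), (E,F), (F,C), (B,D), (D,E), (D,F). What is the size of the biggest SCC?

6

{A, B, C, D, E, F} are all mutually reachable — one SCC of size 6.
The largest has 6 vertices.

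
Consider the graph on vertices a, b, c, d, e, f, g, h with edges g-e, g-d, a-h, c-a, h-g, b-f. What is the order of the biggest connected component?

Starting from b we can reach b, f. That is one component of size 2.
Starting from a we can reach a, c, d, e, g, h. That is one component of size 6.
The largest has 6 vertices.

6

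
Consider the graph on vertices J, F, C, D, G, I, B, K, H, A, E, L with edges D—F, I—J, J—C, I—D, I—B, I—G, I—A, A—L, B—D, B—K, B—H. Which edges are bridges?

A-I, A-L, B-H, B-K, C-J, D-F, G-I, I-J

The edges on the cycle I-B-D-I are not bridges since each lies on that cycle.
But removing I—G disconnects I from G; removing B—K disconnects B from K; removing I—J disconnects I from J; removing L—A disconnects L from A — these are bridges.
In total 8 edges are bridges.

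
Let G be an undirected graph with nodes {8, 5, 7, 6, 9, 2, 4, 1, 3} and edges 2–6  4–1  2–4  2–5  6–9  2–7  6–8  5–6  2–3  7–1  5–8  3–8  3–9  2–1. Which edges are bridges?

none

The edges on the cycle 2-3-9-6-2 are not bridges since each lies on that cycle.
Every edge lies on some cycle, so there are no bridges.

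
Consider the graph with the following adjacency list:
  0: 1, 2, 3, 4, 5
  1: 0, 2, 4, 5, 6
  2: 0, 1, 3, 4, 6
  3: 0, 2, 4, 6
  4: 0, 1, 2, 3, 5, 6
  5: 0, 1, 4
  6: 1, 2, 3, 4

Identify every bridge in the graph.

The edges on the cycle 3-2-1-0-4-3 are not bridges since each lies on that cycle.
Every edge lies on some cycle, so there are no bridges.

none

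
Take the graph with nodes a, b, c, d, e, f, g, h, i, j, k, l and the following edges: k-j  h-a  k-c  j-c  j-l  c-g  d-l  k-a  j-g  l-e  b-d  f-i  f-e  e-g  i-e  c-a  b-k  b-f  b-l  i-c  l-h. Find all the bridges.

none

The edges on the cycle b-d-l-b are not bridges since each lies on that cycle.
Every edge lies on some cycle, so there are no bridges.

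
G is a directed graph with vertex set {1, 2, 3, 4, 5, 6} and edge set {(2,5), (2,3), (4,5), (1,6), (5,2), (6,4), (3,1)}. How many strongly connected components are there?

1

{1, 2, 3, 4, 5, 6} are all mutually reachable — one SCC of size 6.
That gives 1 strongly connected component.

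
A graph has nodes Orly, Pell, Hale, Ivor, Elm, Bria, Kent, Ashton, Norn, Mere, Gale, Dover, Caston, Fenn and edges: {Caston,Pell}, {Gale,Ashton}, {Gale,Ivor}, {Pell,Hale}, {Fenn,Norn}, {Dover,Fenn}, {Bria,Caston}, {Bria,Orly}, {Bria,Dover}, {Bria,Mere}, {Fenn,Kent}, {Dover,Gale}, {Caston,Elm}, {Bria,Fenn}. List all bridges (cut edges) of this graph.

The edges on the cycle Bria-Dover-Fenn-Bria are not bridges since each lies on that cycle.
But removing Caston–Pell disconnects Caston from Pell; removing Fenn–Kent disconnects Fenn from Kent; removing Bria–Caston disconnects Bria from Caston; removing Caston–Elm disconnects Caston from Elm — these are bridges.
In total 11 edges are bridges.

Ashton-Gale, Bria-Caston, Bria-Mere, Bria-Orly, Caston-Elm, Caston-Pell, Dover-Gale, Fenn-Kent, Fenn-Norn, Gale-Ivor, Hale-Pell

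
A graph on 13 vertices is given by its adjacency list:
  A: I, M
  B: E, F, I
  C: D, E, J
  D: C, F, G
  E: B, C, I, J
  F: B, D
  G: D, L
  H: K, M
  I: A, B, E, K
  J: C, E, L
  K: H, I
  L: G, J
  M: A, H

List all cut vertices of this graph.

I

Removing I increases the component count from 1 to 2, so I is a cut vertex.
By contrast removing A leaves 1 component; it is not a cut vertex. No other vertex is a cut vertex either.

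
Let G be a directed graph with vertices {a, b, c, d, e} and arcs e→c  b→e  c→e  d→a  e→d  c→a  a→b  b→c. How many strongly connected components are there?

{a, b, c, d, e} are all mutually reachable — one SCC of size 5.
That gives 1 strongly connected component.

1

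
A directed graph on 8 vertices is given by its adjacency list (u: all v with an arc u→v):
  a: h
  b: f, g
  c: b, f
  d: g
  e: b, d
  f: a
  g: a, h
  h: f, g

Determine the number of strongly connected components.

5

{a, f, g, h} are all mutually reachable — one SCC of size 4.
{b} is an SCC by itself.
{d} is an SCC by itself.
{e} is an SCC by itself.
{c} is an SCC by itself.
That gives 5 strongly connected components.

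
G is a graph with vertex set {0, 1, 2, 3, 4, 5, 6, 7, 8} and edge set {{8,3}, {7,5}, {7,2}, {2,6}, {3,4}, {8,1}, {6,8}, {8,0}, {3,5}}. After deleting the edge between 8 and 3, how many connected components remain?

1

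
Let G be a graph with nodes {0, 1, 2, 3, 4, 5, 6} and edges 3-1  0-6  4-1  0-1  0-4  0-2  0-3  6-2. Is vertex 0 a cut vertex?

Deleting 0 raises the number of components from 2 to 3, so 0 is a cut vertex.

Yes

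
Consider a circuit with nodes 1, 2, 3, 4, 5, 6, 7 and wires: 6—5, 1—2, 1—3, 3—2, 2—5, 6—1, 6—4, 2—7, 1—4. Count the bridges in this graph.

1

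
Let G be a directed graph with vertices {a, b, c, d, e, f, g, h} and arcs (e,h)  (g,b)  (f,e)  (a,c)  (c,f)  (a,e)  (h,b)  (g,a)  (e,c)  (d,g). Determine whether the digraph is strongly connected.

No

There is no directed path from e to d, so the graph is not strongly connected.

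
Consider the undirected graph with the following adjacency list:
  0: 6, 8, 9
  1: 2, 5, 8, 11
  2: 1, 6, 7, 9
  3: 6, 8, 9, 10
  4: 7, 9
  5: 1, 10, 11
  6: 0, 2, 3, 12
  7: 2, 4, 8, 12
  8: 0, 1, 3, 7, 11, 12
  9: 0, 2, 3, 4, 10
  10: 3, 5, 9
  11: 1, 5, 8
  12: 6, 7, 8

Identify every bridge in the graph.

The edges on the cycle 9-10-3-6-2-9 are not bridges since each lies on that cycle.
Every edge lies on some cycle, so there are no bridges.

none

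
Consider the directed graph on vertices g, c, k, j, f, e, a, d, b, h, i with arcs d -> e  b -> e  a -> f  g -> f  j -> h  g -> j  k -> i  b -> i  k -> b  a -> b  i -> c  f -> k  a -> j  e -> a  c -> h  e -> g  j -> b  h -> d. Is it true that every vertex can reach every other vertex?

From k we can reach every vertex (a, b, c, d, e, f, g, h, i, j, k), and every vertex can reach k (a, b, c, d, e, f, g, h, i, j, k). So the whole graph is one strongly connected component.

Yes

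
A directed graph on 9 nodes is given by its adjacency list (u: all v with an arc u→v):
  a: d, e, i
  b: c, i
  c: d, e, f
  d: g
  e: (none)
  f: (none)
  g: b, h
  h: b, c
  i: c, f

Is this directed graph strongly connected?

No

There is no directed path from g to a, so the graph is not strongly connected.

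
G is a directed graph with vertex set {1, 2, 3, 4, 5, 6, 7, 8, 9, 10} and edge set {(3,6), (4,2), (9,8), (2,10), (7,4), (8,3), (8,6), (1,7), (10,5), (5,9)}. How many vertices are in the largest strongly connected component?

{3} is an SCC by itself.
{5} is an SCC by itself.
{1} is an SCC by itself.
{6} is an SCC by itself.
{4} is an SCC by itself.
(and 5 more singleton SCCs)
The largest has 1 vertex.

1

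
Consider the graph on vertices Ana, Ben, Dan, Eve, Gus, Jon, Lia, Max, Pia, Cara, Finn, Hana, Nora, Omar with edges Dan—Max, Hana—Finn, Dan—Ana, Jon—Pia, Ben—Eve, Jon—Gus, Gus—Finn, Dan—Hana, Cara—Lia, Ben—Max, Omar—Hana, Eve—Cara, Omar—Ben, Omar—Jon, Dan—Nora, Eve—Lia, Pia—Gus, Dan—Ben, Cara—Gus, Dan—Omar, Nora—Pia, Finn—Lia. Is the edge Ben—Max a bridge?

After removing Ben—Max, the path Ben-Dan-Max still connects them, so the edge is not a bridge.

No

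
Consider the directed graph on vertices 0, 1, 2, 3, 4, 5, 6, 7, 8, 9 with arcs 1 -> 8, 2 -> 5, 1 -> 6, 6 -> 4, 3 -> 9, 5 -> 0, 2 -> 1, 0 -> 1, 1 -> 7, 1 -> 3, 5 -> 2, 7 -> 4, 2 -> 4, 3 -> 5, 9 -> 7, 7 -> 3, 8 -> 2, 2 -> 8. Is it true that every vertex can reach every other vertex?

No

There is no directed path from 6 to 1, so the graph is not strongly connected.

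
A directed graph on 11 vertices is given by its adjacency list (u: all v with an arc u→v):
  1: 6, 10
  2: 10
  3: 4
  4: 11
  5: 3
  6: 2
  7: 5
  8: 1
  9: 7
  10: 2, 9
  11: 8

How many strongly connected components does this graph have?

1

{1, 2, 3, 4, 5, 6, 7, 8, 9, 10, 11} are all mutually reachable — one SCC of size 11.
That gives 1 strongly connected component.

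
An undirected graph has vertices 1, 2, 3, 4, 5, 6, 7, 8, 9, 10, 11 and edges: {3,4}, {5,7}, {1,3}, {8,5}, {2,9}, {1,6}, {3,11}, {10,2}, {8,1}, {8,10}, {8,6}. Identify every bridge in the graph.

1-3, 10-2, 10-8, 11-3, 2-9, 3-4, 5-7, 5-8

The edges on the cycle 8-1-6-8 are not bridges since each lies on that cycle.
But removing 11-3 disconnects 11 from 3; removing 1-3 disconnects 1 from 3; removing 8-5 disconnects 8 from 5; removing 8-10 disconnects 8 from 10 — these are bridges.
In total 8 edges are bridges.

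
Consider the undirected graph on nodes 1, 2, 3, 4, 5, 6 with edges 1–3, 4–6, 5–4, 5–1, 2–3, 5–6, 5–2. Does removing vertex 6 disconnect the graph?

No

Deleting 6 leaves 1 component (was 1) (its neighbors 4, 5 remain connected to each other), so 6 is not a cut vertex.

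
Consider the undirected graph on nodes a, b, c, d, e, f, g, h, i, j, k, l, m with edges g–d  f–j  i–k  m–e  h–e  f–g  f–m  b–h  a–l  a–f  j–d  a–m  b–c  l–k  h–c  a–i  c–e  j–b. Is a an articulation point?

Yes

Deleting a raises the number of components from 1 to 2, so a is a cut vertex.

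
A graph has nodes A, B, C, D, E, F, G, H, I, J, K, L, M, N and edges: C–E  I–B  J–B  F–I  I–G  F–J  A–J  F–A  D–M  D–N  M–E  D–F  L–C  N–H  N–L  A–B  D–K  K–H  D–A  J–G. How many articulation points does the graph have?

Removing D increases the component count from 1 to 2, so D is a cut vertex.
By contrast removing J leaves 1 component; it is not a cut vertex. No other vertex is a cut vertex either.

1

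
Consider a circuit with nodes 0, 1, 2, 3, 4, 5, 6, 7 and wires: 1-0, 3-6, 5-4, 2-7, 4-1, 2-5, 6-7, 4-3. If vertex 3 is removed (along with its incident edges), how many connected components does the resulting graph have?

1

With 3 gone, the remaining components are: {0, 1, 2, 4, 5, 6, 7}.
That is 1 component.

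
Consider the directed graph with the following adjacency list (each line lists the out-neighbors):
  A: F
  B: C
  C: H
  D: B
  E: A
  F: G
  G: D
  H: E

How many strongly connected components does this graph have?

{A, B, C, D, E, F, G, H} are all mutually reachable — one SCC of size 8.
That gives 1 strongly connected component.

1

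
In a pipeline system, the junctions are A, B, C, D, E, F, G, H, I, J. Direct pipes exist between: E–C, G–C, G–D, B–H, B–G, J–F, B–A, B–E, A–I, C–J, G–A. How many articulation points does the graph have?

Removing A increases the component count from 1 to 2, so A is a cut vertex.
Removing B increases the component count from 1 to 2, so B is a cut vertex.
Removing C increases the component count from 1 to 2, so C is a cut vertex.
Likewise G, J are cut vertices.
By contrast removing D leaves 1 component; it is not a cut vertex. No other vertex is a cut vertex either.

5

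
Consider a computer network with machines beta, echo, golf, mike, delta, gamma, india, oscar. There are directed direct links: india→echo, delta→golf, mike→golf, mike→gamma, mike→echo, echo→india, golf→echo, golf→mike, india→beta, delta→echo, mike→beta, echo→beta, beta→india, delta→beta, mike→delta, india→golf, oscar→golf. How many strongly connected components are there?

3

{beta, echo, golf, mike, delta, india} are all mutually reachable — one SCC of size 6.
{gamma} is an SCC by itself.
{oscar} is an SCC by itself.
That gives 3 strongly connected components.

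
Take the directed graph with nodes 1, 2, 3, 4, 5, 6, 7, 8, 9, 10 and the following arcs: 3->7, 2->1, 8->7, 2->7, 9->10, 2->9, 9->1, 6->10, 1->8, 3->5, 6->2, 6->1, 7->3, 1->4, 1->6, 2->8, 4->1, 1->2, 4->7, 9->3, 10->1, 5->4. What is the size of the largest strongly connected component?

{1, 2, 3, 4, 5, 6, 7, 8, 9, 10} are all mutually reachable — one SCC of size 10.
The largest has 10 vertices.

10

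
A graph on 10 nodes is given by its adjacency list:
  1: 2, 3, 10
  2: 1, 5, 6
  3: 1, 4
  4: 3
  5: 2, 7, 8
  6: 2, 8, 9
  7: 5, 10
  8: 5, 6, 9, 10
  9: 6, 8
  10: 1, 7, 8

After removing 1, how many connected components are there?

2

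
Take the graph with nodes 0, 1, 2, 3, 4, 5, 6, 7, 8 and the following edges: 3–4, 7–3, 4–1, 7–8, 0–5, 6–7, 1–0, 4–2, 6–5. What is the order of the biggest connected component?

9

Starting from 0 we can reach 0, 1, 2, 3, 4, 5, 6, 7, 8. That is one component of size 9.
The largest has 9 vertices.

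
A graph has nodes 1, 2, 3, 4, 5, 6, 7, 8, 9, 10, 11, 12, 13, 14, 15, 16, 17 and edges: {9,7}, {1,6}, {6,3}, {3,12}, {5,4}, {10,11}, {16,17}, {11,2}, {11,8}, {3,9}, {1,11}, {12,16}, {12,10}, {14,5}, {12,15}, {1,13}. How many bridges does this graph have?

10

The edges on the cycle 1-6-3-12-10-11-1 are not bridges since each lies on that cycle.
But removing 1 - 13 disconnects 1 from 13; removing 9 - 7 disconnects 9 from 7; removing 12 - 16 disconnects 12 from 16; removing 12 - 15 disconnects 12 from 15 — these are bridges.
In total 10 edges are bridges.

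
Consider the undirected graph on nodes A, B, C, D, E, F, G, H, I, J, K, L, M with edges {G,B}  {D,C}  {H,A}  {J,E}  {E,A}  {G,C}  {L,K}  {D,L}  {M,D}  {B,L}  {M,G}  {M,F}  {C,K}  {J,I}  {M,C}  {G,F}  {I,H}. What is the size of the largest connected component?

Starting from A we can reach A, E, H, I, J. That is one component of size 5.
Starting from B we can reach B, C, D, F, G, K, L, M. That is one component of size 8.
The largest has 8 vertices.

8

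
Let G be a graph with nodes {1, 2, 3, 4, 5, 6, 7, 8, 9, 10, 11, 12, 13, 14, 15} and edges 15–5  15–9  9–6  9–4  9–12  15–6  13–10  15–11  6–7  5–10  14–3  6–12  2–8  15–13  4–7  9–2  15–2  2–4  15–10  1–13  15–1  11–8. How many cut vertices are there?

1

Removing 15 increases the component count from 2 to 3, so 15 is a cut vertex.
By contrast removing 8 leaves 2 components; it is not a cut vertex. No other vertex is a cut vertex either.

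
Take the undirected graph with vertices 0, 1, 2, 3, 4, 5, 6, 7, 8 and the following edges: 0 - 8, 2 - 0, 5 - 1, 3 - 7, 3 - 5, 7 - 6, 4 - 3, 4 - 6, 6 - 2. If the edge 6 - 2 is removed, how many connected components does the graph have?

2

Before removal there is 1 component.
6 - 2 is a bridge — removing it separates 6's side from 2's side.
After removal: 2 components.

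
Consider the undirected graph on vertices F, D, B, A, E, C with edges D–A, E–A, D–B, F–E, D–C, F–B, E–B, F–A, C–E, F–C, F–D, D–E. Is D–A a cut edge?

No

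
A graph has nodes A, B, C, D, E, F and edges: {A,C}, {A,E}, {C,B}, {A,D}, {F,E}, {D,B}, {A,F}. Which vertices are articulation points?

A

Removing A increases the component count from 1 to 2, so A is a cut vertex.
By contrast removing E leaves 1 component; it is not a cut vertex. No other vertex is a cut vertex either.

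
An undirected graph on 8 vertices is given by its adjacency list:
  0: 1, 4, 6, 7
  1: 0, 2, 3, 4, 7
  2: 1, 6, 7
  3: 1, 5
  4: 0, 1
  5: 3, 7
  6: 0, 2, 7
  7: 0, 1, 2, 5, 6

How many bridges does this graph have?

0

The edges on the cycle 1-0-4-1 are not bridges since each lies on that cycle.
Every edge lies on some cycle, so there are no bridges.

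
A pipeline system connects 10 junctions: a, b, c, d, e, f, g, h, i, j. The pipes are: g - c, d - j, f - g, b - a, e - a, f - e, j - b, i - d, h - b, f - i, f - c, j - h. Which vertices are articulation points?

Removing f increases the component count from 1 to 2, so f is a cut vertex.
By contrast removing d leaves 1 component; it is not a cut vertex. No other vertex is a cut vertex either.

f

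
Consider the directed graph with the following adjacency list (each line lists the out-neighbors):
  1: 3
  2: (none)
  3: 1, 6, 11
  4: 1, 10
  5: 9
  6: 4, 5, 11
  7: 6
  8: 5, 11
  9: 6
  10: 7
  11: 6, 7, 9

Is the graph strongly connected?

No

There is no directed path from 11 to 8, so the graph is not strongly connected.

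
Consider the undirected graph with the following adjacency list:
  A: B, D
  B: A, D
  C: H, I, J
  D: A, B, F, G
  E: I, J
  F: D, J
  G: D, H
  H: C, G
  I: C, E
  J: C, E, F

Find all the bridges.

The edges on the cycle D-B-A-D are not bridges since each lies on that cycle.
Every edge lies on some cycle, so there are no bridges.

none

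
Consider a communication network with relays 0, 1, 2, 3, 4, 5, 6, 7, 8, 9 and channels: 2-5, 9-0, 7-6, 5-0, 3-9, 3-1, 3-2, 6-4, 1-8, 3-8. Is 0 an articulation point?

Deleting 0 leaves 2 components (was 2), so 0 is not a cut vertex.

No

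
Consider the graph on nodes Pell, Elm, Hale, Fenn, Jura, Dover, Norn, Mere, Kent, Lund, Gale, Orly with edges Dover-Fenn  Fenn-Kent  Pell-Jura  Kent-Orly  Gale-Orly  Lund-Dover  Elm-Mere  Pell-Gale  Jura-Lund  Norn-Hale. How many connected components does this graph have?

3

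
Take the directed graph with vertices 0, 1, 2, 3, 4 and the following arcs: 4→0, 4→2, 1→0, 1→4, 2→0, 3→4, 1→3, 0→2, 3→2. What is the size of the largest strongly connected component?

{0, 2} are all mutually reachable — one SCC of size 2.
{3} is an SCC by itself.
{4} is an SCC by itself.
{1} is an SCC by itself.
The largest has 2 vertices.

2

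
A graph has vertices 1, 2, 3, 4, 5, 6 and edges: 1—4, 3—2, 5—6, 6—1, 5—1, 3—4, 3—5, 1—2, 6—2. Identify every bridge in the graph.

none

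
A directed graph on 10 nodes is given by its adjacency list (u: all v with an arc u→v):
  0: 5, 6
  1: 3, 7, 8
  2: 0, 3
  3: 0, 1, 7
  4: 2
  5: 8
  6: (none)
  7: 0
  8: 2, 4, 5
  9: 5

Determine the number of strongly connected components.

3

{0, 1, 2, 3, 4, 5, 7, 8} are all mutually reachable — one SCC of size 8.
{9} is an SCC by itself.
{6} is an SCC by itself.
That gives 3 strongly connected components.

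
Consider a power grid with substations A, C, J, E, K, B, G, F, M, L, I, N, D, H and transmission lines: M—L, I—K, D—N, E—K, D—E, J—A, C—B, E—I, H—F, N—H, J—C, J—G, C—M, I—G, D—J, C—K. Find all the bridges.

A-J, B-C, C-M, D-N, F-H, H-N, L-M

The edges on the cycle D-J-C-K-I-E-D are not bridges since each lies on that cycle.
But removing M—L disconnects M from L; removing N—D disconnects N from D; removing H—N disconnects H from N; removing C—B disconnects C from B — these are bridges.
In total 7 edges are bridges.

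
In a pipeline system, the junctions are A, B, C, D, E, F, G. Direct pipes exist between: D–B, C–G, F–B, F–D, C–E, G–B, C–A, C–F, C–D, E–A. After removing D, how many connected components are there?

1

With D gone, the remaining components are: {A, B, C, E, F, G}.
That is 1 component.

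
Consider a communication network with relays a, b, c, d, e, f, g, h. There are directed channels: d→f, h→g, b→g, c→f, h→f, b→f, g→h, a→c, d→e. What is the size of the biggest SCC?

{g, h} are all mutually reachable — one SCC of size 2.
{f} is an SCC by itself.
{c} is an SCC by itself.
{d} is an SCC by itself.
{e} is an SCC by itself.
(and 2 more singleton SCCs)
The largest has 2 vertices.

2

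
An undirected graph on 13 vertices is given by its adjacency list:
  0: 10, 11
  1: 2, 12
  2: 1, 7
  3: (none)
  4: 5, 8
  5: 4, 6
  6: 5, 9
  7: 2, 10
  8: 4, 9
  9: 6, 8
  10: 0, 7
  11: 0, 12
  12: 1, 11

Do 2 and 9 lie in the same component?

The component containing 2 is {0, 1, 2, 7, 10, 11, 12}, and 9 is not in it.

No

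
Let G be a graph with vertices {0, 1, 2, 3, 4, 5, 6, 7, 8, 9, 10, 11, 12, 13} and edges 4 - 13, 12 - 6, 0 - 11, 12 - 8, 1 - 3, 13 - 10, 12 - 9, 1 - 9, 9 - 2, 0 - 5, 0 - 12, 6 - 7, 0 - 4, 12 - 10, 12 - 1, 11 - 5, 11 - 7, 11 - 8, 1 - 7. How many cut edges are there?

The edges on the cycle 0-4-13-10-12-0 are not bridges since each lies on that cycle.
But removing 2 - 9 disconnects 2 from 9; removing 3 - 1 disconnects 3 from 1 — these are bridges.
That makes 2 bridges.

2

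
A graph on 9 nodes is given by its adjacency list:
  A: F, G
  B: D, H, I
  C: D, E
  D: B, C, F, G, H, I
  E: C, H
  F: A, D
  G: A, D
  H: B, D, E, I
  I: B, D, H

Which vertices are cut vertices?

D

Removing D increases the component count from 1 to 2, so D is a cut vertex.
By contrast removing B leaves 1 component; it is not a cut vertex. No other vertex is a cut vertex either.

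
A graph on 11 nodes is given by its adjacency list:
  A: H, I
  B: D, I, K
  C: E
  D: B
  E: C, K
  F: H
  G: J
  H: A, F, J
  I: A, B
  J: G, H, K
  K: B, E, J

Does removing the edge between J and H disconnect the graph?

No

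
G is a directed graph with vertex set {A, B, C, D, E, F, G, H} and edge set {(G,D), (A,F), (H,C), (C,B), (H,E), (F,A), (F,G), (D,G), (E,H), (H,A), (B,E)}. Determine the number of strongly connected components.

3

{B, C, E, H} are all mutually reachable — one SCC of size 4.
{A, F} are all mutually reachable — one SCC of size 2.
{D, G} are all mutually reachable — one SCC of size 2.
That gives 3 strongly connected components.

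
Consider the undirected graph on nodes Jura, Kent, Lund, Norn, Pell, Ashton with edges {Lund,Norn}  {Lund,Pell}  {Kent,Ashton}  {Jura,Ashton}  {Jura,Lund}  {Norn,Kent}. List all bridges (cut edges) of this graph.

Lund-Pell

The edges on the cycle Jura-Lund-Norn-Kent-Ashton-Jura are not bridges since each lies on that cycle.
But removing Lund - Pell disconnects Lund from Pell — this is a bridge.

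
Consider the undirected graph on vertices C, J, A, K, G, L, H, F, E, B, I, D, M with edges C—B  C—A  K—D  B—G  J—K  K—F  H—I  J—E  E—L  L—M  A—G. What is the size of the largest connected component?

Starting from H we can reach H, I. That is one component of size 2.
Starting from A we can reach A, B, C, G. That is one component of size 4.
Starting from D we can reach D, E, F, J, K, L, M. That is one component of size 7.
The largest has 7 vertices.

7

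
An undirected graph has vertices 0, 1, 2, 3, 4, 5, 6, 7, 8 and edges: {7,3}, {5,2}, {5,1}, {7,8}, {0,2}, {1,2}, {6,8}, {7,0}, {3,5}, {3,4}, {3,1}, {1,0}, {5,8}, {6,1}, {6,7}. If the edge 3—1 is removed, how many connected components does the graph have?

1

3 and 1 are still connected via 3-5-1, so the component count stays at 1.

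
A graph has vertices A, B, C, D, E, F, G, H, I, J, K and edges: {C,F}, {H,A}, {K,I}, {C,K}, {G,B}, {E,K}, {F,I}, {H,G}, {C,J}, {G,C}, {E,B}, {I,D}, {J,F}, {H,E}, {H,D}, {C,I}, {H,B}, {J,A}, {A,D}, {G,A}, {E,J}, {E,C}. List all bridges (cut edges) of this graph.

none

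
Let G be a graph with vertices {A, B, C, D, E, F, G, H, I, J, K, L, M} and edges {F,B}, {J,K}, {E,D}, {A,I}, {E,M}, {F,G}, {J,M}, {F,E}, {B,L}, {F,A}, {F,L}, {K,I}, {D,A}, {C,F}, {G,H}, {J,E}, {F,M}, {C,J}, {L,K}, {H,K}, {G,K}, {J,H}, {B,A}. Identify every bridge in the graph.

none

The edges on the cycle F-G-H-K-L-F are not bridges since each lies on that cycle.
Every edge lies on some cycle, so there are no bridges.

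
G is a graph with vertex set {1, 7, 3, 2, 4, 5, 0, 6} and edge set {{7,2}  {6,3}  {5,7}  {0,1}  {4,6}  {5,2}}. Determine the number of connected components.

Starting from 0 we can reach 0, 1. That is one component of size 2.
Starting from 2 we can reach 2, 5, 7. That is one component of size 3.
Starting from 3 we can reach 3, 4, 6. That is one component of size 3.
Total: 3 components.

3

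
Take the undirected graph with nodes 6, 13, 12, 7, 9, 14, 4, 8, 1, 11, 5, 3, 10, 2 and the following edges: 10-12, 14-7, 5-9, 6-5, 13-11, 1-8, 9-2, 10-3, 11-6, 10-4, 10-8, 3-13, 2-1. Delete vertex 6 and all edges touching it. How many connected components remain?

2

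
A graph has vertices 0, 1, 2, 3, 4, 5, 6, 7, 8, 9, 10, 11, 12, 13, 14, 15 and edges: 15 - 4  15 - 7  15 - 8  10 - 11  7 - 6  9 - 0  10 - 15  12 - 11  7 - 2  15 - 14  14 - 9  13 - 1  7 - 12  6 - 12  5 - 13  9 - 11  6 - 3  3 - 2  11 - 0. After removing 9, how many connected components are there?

2

With 9 gone, the remaining components are: {1, 5, 13}; {0, 2, 3, 4, 6, 7, 8, 10, 11, 12, 14, 15}.
That is 2 components.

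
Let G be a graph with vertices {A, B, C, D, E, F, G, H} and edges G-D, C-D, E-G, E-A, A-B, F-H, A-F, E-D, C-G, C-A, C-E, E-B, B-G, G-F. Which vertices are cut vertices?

Removing F increases the component count from 1 to 2, so F is a cut vertex.
By contrast removing A leaves 1 component; it is not a cut vertex. No other vertex is a cut vertex either.

F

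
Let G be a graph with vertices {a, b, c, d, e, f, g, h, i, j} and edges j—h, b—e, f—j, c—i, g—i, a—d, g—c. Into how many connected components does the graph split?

4

Starting from b we can reach b, e. That is one component of size 2.
Starting from a we can reach a, d. That is one component of size 2.
Starting from f we can reach f, h, j. That is one component of size 3.
Starting from c we can reach c, g, i. That is one component of size 3.
Total: 4 components.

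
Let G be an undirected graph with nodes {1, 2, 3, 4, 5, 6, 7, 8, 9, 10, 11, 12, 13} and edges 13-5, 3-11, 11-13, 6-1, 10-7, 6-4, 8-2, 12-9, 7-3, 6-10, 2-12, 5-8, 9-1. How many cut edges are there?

The edges on the cycle 6-10-7-3-11-13-5-8-2-12-9-1-6 are not bridges since each lies on that cycle.
But removing 6-4 disconnects 6 from 4 — this is a bridge.

1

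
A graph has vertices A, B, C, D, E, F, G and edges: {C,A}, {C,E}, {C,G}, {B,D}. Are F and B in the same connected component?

The component containing F is {F}, and B is not in it.

No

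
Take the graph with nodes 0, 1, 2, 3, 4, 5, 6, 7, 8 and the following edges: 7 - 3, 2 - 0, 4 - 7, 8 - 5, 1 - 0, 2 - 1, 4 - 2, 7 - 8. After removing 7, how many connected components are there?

4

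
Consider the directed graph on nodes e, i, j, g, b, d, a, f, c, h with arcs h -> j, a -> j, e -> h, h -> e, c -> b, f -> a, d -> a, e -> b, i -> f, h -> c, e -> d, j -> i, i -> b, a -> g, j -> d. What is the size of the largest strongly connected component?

5

{a, d, f, i, j} are all mutually reachable — one SCC of size 5.
{e, h} are all mutually reachable — one SCC of size 2.
{c} is an SCC by itself.
{b} is an SCC by itself.
{g} is an SCC by itself.
The largest has 5 vertices.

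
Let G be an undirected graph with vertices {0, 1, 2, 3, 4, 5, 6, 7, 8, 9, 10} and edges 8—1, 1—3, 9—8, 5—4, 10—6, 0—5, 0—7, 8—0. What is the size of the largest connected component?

8

2 is isolated — a component by itself.
Starting from 6 we can reach 6, 10. That is one component of size 2.
Starting from 0 we can reach 0, 1, 3, 4, 5, 7, 8, 9. That is one component of size 8.
The largest has 8 vertices.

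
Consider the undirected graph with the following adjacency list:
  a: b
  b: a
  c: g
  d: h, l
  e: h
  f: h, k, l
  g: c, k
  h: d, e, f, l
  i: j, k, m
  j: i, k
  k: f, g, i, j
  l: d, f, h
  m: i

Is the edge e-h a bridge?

Yes

Removing e-h leaves no path between e and h: the component count goes from 2 to 3. So it is a bridge.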